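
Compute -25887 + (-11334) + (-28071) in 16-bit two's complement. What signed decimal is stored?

244

-25887 + (-11334) = -37221 → wraps to 28315 (0110111010011011)
28315 + (-28071) = 244 (0000000011110100)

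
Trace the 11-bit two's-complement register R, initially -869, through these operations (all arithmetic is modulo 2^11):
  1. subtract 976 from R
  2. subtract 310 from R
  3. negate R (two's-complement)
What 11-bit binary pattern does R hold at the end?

Start: R = -869 = 10010011011.
R = -869 − 976 = -1845; wraps to 203 = 00011001011
R = 203 − 310 = -107 = 11110010101
R = −(-107) = 107 = 00001101011

00001101011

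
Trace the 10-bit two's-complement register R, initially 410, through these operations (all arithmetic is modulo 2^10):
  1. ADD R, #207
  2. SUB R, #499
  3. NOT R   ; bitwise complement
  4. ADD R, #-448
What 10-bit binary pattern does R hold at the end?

Start: R = 410 = 0110011010.
R = 410 + 207 = 617; wraps to -407 = 1001101001
R = -407 − 499 = -906; wraps to 118 = 0001110110
R = NOT 0001110110 = 1110001001 = -119
R = -119 + (-448) = -567; wraps to 457 = 0111001001

0111001001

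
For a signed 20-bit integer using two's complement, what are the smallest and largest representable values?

Minimum: −2^19 = -524288.
Maximum: 2^19 − 1 = 524287.

min = -524288, max = 524287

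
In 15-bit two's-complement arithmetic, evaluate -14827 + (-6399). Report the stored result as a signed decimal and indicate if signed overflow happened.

11542; overflow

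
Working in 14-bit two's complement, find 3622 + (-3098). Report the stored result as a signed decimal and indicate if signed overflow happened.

3622 → 00111000100110
-3098 → 11001111100110
  00111000100110
+ 11001111100110
= 00001000001100  (discard carry-out 1)
Result 00001000001100: MSB = 0 → value 524.
Addends have opposite signs, so signed overflow cannot occur.

524; no overflow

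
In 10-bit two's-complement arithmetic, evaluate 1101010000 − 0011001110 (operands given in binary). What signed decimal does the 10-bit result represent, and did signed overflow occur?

-382; no overflow

1101010000 = -176 (signed)
0011001110 = 206 (signed)
Subtract via negate-and-add: invert 0011001110 + 1 = 1100110010 (i.e. -206).
  1101010000
+ 1100110010
= 1010000010  (discard carry-out 1)
Result 1010000010: MSB = 1 → 642 − 1024 = -382.
Both addends (after negating the subtrahend) are negative and so is the stored result: no signed overflow.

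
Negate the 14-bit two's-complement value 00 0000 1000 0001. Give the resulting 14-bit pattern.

11111101111111

Invert: 11111101111110. Add 1: 11111101111111.
Check: 00000010000001 = 129, 11111101111111 = -129.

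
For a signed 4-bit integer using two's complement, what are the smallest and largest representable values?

Minimum: −2^3 = -8.
Maximum: 2^3 − 1 = 7.

min = -8, max = 7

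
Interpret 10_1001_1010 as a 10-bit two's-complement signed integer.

-358

MSB is 1, so the value is negative.
Unsigned reading: 666. Subtract 2^10 = 1024: 666 − 1024 = -358.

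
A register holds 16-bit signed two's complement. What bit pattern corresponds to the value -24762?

|-24762| = 24762 = 0110000010111010 in 16 bits.
Invert the bits: 1001111101000101. Add 1: 1001111101000110.

1001111101000110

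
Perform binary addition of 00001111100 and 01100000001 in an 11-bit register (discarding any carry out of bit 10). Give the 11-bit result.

01101111101

  00001111100
+ 01100000001
= 01101111101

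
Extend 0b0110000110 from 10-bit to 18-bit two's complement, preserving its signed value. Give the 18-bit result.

000000000110000110

MSB of 0110000110 is 0; replicate it into the new high bits.
00000000|0110000110 → 000000000110000110 (still 390).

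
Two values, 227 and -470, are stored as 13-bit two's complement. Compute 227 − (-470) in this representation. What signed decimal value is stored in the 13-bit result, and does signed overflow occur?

697; no overflow

227 → 0000011100011
-470 → 1111000101010
Subtract via negate-and-add: invert 1111000101010 + 1 = 0000111010110 (i.e. 470).
  0000011100011
+ 0000111010110
= 0001010111001
Result 0001010111001: MSB = 0 → value 697.
Both addends (after negating the subtrahend) are non-negative and so is the stored result: no signed overflow.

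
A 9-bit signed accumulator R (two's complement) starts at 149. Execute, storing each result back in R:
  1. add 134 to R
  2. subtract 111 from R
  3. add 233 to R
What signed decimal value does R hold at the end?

Start: R = 149 = 010010101.
R = 149 + 134 = 283; wraps to -229 = 100011011
R = -229 − 111 = -340; wraps to 172 = 010101100
R = 172 + 233 = 405; wraps to -107 = 110010101

-107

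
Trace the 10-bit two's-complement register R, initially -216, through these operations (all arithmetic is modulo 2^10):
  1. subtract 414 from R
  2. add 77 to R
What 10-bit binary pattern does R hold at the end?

0111010111

Start: R = -216 = 1100101000.
R = -216 − 414 = -630; wraps to 394 = 0110001010
R = 394 + 77 = 471 = 0111010111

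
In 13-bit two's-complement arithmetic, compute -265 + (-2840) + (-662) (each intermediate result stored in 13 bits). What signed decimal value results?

-3767

-265 + (-2840) = -3105 (1001111011111)
-3105 + (-662) = -3767 (1000101001001)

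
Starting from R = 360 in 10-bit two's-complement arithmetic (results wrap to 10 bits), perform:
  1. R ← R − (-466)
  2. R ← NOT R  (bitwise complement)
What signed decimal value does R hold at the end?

197

Start: R = 360 = 0101101000.
R = 360 − (-466) = 826; wraps to -198 = 1100111010
R = NOT 1100111010 = 0011000101 = 197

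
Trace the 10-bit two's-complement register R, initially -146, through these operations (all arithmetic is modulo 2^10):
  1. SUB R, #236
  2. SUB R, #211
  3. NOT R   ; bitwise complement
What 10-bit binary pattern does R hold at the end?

Start: R = -146 = 1101101110.
R = -146 − 236 = -382 = 1010000010
R = -382 − 211 = -593; wraps to 431 = 0110101111
R = NOT 0110101111 = 1001010000 = -432

1001010000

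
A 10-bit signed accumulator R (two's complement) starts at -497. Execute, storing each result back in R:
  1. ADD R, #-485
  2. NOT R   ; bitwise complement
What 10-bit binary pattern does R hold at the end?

1111010101

Start: R = -497 = 1000001111.
R = -497 + (-485) = -982; wraps to 42 = 0000101010
R = NOT 0000101010 = 1111010101 = -43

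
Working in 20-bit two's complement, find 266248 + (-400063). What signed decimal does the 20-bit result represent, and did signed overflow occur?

266248 → 01000001000000001000
-400063 → 10011110010101000001
  01000001000000001000
+ 10011110010101000001
= 11011111010101001001
Result 11011111010101001001: MSB = 1 → 914761 − 1048576 = -133815.
Addends have opposite signs, so signed overflow cannot occur.

-133815; no overflow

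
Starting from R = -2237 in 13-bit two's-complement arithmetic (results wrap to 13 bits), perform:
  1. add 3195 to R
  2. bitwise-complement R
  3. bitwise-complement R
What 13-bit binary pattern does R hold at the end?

0001110111110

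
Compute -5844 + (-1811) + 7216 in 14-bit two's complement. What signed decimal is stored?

-439

-5844 + (-1811) = -7655 (10001000011001)
-7655 + 7216 = -439 (11111001001001)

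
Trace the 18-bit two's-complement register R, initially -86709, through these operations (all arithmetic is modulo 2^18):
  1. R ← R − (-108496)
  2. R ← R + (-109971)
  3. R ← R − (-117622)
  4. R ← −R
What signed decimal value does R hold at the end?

Start: R = -86709 = 101010110101001011.
R = -86709 − (-108496) = 21787 = 000101010100011011
R = 21787 + (-109971) = -88184 = 101010011110001000
R = -88184 − (-117622) = 29438 = 000111001011111110
R = −(29438) = -29438 = 111000110100000010

-29438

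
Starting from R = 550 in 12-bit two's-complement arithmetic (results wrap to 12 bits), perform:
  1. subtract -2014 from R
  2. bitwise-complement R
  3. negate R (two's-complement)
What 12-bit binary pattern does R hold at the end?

Start: R = 550 = 001000100110.
R = 550 − (-2014) = 2564; wraps to -1532 = 101000000100
R = NOT 101000000100 = 010111111011 = 1531
R = −(1531) = -1531 = 101000000101

101000000101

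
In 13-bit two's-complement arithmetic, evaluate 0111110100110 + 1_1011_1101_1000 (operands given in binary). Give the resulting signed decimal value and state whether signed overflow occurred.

2942; no overflow

0111110100110 = 4006 (signed)
1_1011_1101_1000 → 1101111011000 = -1064 (signed)
  0111110100110
+ 1101111011000
= 0101101111110  (discard carry-out 1)
Result 0101101111110: MSB = 0 → value 2942.
Addends have opposite signs, so signed overflow cannot occur.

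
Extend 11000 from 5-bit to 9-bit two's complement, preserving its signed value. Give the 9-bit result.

MSB of 11000 is 1; replicate it into the new high bits.
1111|11000 → 111111000 (still -8).

111111000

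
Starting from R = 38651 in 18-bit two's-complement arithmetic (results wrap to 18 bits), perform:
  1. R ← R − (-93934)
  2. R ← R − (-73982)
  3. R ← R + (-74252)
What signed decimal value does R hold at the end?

Start: R = 38651 = 001001011011111011.
R = 38651 − (-93934) = 132585; wraps to -129559 = 100000010111101001
R = -129559 − (-73982) = -55577 = 110010011011100111
R = -55577 + (-74252) = -129829 = 100000010011011011

-129829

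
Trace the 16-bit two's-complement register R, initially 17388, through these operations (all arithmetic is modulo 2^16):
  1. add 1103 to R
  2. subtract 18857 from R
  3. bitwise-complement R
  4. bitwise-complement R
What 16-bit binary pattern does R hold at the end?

Start: R = 17388 = 0100001111101100.
R = 17388 + 1103 = 18491 = 0100100000111011
R = 18491 − 18857 = -366 = 1111111010010010
R = NOT 1111111010010010 = 0000000101101101 = 365
R = NOT 0000000101101101 = 1111111010010010 = -366

1111111010010010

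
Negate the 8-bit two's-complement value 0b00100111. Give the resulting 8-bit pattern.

Invert: 11011000. Add 1: 11011001.
Check: 00100111 = 39, 11011001 = -39.

11011001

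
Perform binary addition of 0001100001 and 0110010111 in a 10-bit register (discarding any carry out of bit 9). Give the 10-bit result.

  0001100001
+ 0110010111
= 0111111000

0111111000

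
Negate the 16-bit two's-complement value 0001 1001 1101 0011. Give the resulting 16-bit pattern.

Invert: 1110011000101100. Add 1: 1110011000101101.
Check: 0001100111010011 = 6611, 1110011000101101 = -6611.

1110011000101101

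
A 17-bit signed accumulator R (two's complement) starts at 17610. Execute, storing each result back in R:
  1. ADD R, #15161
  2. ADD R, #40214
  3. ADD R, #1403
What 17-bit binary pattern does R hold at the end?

10010001010010100

Start: R = 17610 = 00100010011001010.
R = 17610 + 15161 = 32771 = 01000000000000011
R = 32771 + 40214 = 72985; wraps to -58087 = 10001110100011001
R = -58087 + 1403 = -56684 = 10010001010010100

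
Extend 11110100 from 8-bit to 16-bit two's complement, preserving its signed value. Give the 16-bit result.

MSB of 11110100 is 1; replicate it into the new high bits.
11111111|11110100 → 1111111111110100 (still -12).

1111111111110100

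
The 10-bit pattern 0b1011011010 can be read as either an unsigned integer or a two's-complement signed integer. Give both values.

Unsigned: 1011011010 = 730.
Signed: MSB=1 → 730 − 1024 = -294.

unsigned = 730, signed = -294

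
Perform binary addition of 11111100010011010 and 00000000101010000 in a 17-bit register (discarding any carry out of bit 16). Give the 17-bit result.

  11111100010011010
+ 00000000101010000
= 11111100111101010

11111100111101010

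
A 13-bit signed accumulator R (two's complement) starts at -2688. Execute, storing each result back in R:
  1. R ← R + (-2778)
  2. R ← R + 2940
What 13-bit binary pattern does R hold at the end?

Start: R = -2688 = 1010110000000.
R = -2688 + (-2778) = -5466; wraps to 2726 = 0101010100110
R = 2726 + 2940 = 5666; wraps to -2526 = 1011000100010

1011000100010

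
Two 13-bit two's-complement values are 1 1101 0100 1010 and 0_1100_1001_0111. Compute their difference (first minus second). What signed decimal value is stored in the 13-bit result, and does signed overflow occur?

-3917; no overflow

1 1101 0100 1010 → 1110101001010 = -694 (signed)
0_1100_1001_0111 → 0110010010111 = 3223 (signed)
Subtract via negate-and-add: invert 0110010010111 + 1 = 1001101101001 (i.e. -3223).
  1110101001010
+ 1001101101001
= 1000010110011  (discard carry-out 1)
Result 1000010110011: MSB = 1 → 4275 − 8192 = -3917.
Both addends (after negating the subtrahend) are negative and so is the stored result: no signed overflow.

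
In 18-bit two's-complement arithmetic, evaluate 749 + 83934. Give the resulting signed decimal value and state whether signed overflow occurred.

84683; no overflow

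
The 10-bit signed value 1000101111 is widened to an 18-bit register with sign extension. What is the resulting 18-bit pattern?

111111111000101111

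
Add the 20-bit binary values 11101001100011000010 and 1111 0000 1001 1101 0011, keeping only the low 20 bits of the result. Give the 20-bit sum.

11011010001010010101

  11101001100011000010
+ 11110000100111010011
= 11011010001010010101  (discard carry-out 1)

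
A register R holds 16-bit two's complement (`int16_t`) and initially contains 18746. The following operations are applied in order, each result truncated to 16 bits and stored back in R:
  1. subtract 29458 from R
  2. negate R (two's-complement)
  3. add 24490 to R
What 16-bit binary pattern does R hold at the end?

Start: R = 18746 = 0100100100111010.
R = 18746 − 29458 = -10712 = 1101011000101000
R = −(-10712) = 10712 = 0010100111011000
R = 10712 + 24490 = 35202; wraps to -30334 = 1000100110000010

1000100110000010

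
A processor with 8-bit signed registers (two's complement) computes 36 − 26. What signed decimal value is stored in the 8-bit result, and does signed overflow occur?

10; no overflow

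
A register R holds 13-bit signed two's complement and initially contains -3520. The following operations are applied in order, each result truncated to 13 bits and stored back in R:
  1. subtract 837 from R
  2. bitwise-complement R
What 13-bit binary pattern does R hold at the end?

Start: R = -3520 = 1001001000000.
R = -3520 − 837 = -4357; wraps to 3835 = 0111011111011
R = NOT 0111011111011 = 1000100000100 = -3836

1000100000100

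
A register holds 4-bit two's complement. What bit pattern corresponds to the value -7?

|-7| = 7 = 0111 in 4 bits.
Invert the bits: 1000. Add 1: 1001.

1001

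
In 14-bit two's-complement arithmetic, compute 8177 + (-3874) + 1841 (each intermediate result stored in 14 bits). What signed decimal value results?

8177 + (-3874) = 4303 (01000011001111)
4303 + 1841 = 6144 (01100000000000)

6144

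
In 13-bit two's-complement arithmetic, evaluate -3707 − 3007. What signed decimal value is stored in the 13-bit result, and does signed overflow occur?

-3707 → 1000110000101
3007 → 0101110111111
Subtract via negate-and-add: invert 0101110111111 + 1 = 1010001000001 (i.e. -3007).
  1000110000101
+ 1010001000001
= 0010111000110  (discard carry-out 1)
Result 0010111000110: MSB = 0 → value 1478.
Both addends (after negating the subtrahend) are negative but the stored result is non-negative: signed overflow. The true value -3707 − 3007 = -6714 lies outside [-4096, 4095].

1478; overflow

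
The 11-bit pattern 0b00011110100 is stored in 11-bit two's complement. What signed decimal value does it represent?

244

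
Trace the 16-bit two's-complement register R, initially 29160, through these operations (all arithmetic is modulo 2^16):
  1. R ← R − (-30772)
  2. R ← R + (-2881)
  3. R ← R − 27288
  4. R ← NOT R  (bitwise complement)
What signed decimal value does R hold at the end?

-29764

Start: R = 29160 = 0111000111101000.
R = 29160 − (-30772) = 59932; wraps to -5604 = 1110101000011100
R = -5604 + (-2881) = -8485 = 1101111011011011
R = -8485 − 27288 = -35773; wraps to 29763 = 0111010001000011
R = NOT 0111010001000011 = 1000101110111100 = -29764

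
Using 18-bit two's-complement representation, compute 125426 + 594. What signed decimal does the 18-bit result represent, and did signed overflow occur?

125426 → 011110100111110010
594 → 000000001001010010
  011110100111110010
+ 000000001001010010
= 011110110001000100
Result 011110110001000100: MSB = 0 → value 126020.
Both addends are non-negative and so is the stored result: no signed overflow.

126020; no overflow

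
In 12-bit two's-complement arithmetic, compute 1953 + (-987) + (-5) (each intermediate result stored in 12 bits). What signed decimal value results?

1953 + (-987) = 966 (001111000110)
966 + (-5) = 961 (001111000001)

961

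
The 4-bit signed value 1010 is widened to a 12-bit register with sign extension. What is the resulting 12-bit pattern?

MSB of 1010 is 1; replicate it into the new high bits.
11111111|1010 → 111111111010 (still -6).

111111111010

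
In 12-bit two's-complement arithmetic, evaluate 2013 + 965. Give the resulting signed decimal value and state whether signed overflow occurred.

-1118; overflow

2013 → 011111011101
965 → 001111000101
  011111011101
+ 001111000101
= 101110100010
Result 101110100010: MSB = 1 → 2978 − 4096 = -1118.
Both addends are non-negative but the stored result is negative: signed overflow. The true value 2013 + 965 = 2978 lies outside [-2048, 2047].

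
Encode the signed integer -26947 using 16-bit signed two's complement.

|-26947| = 26947 = 0110100101000011 in 16 bits.
Invert the bits: 1001011010111100. Add 1: 1001011010111101.

1001011010111101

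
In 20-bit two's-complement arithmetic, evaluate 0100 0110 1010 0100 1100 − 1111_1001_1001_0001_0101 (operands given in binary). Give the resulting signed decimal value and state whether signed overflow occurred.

0100 0110 1010 0100 1100 → 01000110101001001100 = 289356 (signed)
1111_1001_1001_0001_0101 → 11111001100100010101 = -26347 (signed)
Subtract via negate-and-add: invert 11111001100100010101 + 1 = 00000110011011101011 (i.e. 26347).
  01000110101001001100
+ 00000110011011101011
= 01001101000100110111
Result 01001101000100110111: MSB = 0 → value 315703.
Both addends (after negating the subtrahend) are non-negative and so is the stored result: no signed overflow.

315703; no overflow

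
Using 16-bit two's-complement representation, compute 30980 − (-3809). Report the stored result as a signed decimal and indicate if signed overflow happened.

30980 → 0111100100000100
-3809 → 1111000100011111
Subtract via negate-and-add: invert 1111000100011111 + 1 = 0000111011100001 (i.e. 3809).
  0111100100000100
+ 0000111011100001
= 1000011111100101
Result 1000011111100101: MSB = 1 → 34789 − 65536 = -30747.
Both addends (after negating the subtrahend) are non-negative but the stored result is negative: signed overflow. The true value 30980 − (-3809) = 34789 lies outside [-32768, 32767].

-30747; overflow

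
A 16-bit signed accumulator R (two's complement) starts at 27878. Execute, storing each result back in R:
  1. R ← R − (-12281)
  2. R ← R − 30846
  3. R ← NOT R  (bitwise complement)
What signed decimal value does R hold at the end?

-9314

Start: R = 27878 = 0110110011100110.
R = 27878 − (-12281) = 40159; wraps to -25377 = 1001110011011111
R = -25377 − 30846 = -56223; wraps to 9313 = 0010010001100001
R = NOT 0010010001100001 = 1101101110011110 = -9314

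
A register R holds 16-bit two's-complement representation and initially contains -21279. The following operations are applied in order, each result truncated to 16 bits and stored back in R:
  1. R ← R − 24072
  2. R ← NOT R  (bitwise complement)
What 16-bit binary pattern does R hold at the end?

1011000100100110

Start: R = -21279 = 1010110011100001.
R = -21279 − 24072 = -45351; wraps to 20185 = 0100111011011001
R = NOT 0100111011011001 = 1011000100100110 = -20186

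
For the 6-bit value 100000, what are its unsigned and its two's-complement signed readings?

Unsigned: 100000 = 32.
Signed: MSB=1 → 32 − 64 = -32.

unsigned = 32, signed = -32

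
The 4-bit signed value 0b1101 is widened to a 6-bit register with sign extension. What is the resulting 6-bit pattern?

MSB of 1101 is 1; replicate it into the new high bits.
11|1101 → 111101 (still -3).

111101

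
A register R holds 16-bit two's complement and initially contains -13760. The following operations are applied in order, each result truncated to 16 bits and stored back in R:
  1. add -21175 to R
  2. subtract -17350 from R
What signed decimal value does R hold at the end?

Start: R = -13760 = 1100101001000000.
R = -13760 + (-21175) = -34935; wraps to 30601 = 0111011110001001
R = 30601 − (-17350) = 47951; wraps to -17585 = 1011101101001111

-17585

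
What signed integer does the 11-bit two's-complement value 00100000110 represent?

MSB is 0, so the value is non-negative: 00100000110 = 262.

262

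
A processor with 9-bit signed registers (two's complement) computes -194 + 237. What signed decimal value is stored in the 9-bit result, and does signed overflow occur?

-194 → 100111110
237 → 011101101
  100111110
+ 011101101
= 000101011  (discard carry-out 1)
Result 000101011: MSB = 0 → value 43.
Addends have opposite signs, so signed overflow cannot occur.

43; no overflow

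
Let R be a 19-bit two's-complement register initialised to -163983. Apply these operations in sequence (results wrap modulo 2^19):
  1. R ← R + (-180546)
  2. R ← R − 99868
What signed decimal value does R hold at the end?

79891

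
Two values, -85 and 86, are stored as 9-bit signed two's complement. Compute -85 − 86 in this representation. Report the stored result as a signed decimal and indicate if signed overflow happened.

-171; no overflow

-85 → 110101011
86 → 001010110
Subtract via negate-and-add: invert 001010110 + 1 = 110101010 (i.e. -86).
  110101011
+ 110101010
= 101010101  (discard carry-out 1)
Result 101010101: MSB = 1 → 341 − 512 = -171.
Both addends (after negating the subtrahend) are negative and so is the stored result: no signed overflow.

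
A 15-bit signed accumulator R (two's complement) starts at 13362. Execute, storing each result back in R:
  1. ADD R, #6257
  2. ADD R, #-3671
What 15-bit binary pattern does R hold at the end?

Start: R = 13362 = 011010000110010.
R = 13362 + 6257 = 19619; wraps to -13149 = 100110010100011
R = -13149 + (-3671) = -16820; wraps to 15948 = 011111001001100

011111001001100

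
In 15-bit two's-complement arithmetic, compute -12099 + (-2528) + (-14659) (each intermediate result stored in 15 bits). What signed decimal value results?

3482

-12099 + (-2528) = -14627 (100011011011101)
-14627 + (-14659) = -29286 → wraps to 3482 (000110110011010)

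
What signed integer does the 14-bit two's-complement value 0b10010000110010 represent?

-7118

MSB is 1, so the value is negative.
Unsigned reading: 9266. Subtract 2^14 = 16384: 9266 − 16384 = -7118.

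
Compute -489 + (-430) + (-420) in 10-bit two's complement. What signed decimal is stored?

-315

-489 + (-430) = -919 → wraps to 105 (0001101001)
105 + (-420) = -315 (1011000101)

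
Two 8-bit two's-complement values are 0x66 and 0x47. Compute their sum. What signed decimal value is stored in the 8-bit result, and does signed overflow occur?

0x66 = 01100110 = 102 (signed)
0x47 = 01000111 = 71 (signed)
  01100110
+ 01000111
= 10101101
Result 10101101: MSB = 1 → 173 − 256 = -83.
Both addends are non-negative but the stored result is negative: signed overflow. The true value 102 + 71 = 173 lies outside [-128, 127].

-83; overflow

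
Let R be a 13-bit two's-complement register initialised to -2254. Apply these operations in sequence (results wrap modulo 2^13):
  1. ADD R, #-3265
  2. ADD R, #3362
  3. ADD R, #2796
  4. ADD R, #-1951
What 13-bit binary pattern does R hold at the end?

1101011100000

Start: R = -2254 = 1011100110010.
R = -2254 + (-3265) = -5519; wraps to 2673 = 0101001110001
R = 2673 + 3362 = 6035; wraps to -2157 = 1011110010011
R = -2157 + 2796 = 639 = 0001001111111
R = 639 + (-1951) = -1312 = 1101011100000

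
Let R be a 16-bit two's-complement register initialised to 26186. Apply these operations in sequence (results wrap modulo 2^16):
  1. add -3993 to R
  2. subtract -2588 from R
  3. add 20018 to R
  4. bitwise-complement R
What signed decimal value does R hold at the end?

Start: R = 26186 = 0110011001001010.
R = 26186 + (-3993) = 22193 = 0101011010110001
R = 22193 − (-2588) = 24781 = 0110000011001101
R = 24781 + 20018 = 44799; wraps to -20737 = 1010111011111111
R = NOT 1010111011111111 = 0101000100000000 = 20736

20736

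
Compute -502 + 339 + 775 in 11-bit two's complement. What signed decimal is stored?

-502 + 339 = -163 (11101011101)
-163 + 775 = 612 (01001100100)

612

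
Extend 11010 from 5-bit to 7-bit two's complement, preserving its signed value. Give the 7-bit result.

MSB of 11010 is 1; replicate it into the new high bits.
11|11010 → 1111010 (still -6).

1111010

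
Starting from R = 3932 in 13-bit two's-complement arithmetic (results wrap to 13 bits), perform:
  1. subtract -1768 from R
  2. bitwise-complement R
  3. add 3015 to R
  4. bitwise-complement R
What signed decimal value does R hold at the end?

Start: R = 3932 = 0111101011100.
R = 3932 − (-1768) = 5700; wraps to -2492 = 1011001000100
R = NOT 1011001000100 = 0100110111011 = 2491
R = 2491 + 3015 = 5506; wraps to -2686 = 1010110000010
R = NOT 1010110000010 = 0101001111101 = 2685

2685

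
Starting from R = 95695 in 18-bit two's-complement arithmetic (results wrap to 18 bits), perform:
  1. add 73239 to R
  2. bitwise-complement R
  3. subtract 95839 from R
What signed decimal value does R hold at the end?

-2630

Start: R = 95695 = 010111010111001111.
R = 95695 + 73239 = 168934; wraps to -93210 = 101001001111100110
R = NOT 101001001111100110 = 010110110000011001 = 93209
R = 93209 − 95839 = -2630 = 111111010110111010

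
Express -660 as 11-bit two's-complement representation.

|-660| = 660 = 01010010100 in 11 bits.
Invert the bits: 10101101011. Add 1: 10101101100.
Check: 10101101100 reads as 1388 − 2048 = -660.

10101101100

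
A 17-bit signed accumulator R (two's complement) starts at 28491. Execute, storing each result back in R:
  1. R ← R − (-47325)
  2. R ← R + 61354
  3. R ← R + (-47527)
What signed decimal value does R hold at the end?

Start: R = 28491 = 00110111101001011.
R = 28491 − (-47325) = 75816; wraps to -55256 = 10010100000101000
R = -55256 + 61354 = 6098 = 00001011111010010
R = 6098 + (-47527) = -41429 = 10101111000101011

-41429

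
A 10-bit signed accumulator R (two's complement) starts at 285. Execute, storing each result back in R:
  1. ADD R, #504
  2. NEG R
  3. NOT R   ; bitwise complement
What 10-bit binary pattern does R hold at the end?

1100010100

Start: R = 285 = 0100011101.
R = 285 + 504 = 789; wraps to -235 = 1100010101
R = −(-235) = 235 = 0011101011
R = NOT 0011101011 = 1100010100 = -236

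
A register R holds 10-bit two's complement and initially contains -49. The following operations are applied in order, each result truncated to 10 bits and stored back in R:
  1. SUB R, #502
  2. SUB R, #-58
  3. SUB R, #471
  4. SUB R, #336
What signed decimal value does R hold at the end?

Start: R = -49 = 1111001111.
R = -49 − 502 = -551; wraps to 473 = 0111011001
R = 473 − (-58) = 531; wraps to -493 = 1000010011
R = -493 − 471 = -964; wraps to 60 = 0000111100
R = 60 − 336 = -276 = 1011101100

-276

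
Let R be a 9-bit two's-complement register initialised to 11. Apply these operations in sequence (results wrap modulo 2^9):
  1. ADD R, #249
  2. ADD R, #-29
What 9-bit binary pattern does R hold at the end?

011100111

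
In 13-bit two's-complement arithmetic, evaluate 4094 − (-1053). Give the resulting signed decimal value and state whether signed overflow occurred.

4094 → 0111111111110
-1053 → 1101111100011
Subtract via negate-and-add: invert 1101111100011 + 1 = 0010000011101 (i.e. 1053).
  0111111111110
+ 0010000011101
= 1010000011011
Result 1010000011011: MSB = 1 → 5147 − 8192 = -3045.
Both addends (after negating the subtrahend) are non-negative but the stored result is negative: signed overflow. The true value 4094 − (-1053) = 5147 lies outside [-4096, 4095].

-3045; overflow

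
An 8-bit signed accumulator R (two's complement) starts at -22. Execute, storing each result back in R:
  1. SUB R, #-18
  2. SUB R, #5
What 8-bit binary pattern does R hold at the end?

Start: R = -22 = 11101010.
R = -22 − (-18) = -4 = 11111100
R = -4 − 5 = -9 = 11110111

11110111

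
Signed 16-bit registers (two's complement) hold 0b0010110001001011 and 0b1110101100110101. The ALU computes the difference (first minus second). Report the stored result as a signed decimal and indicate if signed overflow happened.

0b0010110001001011 → 0010110001001011 = 11339 (signed)
0b1110101100110101 → 1110101100110101 = -5323 (signed)
Subtract via negate-and-add: invert 1110101100110101 + 1 = 0001010011001011 (i.e. 5323).
  0010110001001011
+ 0001010011001011
= 0100000100010110
Result 0100000100010110: MSB = 0 → value 16662.
Both addends (after negating the subtrahend) are non-negative and so is the stored result: no signed overflow.

16662; no overflow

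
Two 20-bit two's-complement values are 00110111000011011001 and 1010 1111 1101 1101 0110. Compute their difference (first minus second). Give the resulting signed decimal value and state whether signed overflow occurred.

-494845; overflow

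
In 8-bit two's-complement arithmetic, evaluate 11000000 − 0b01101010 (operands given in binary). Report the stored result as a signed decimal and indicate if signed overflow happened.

86; overflow

11000000 = -64 (signed)
0b01101010 → 01101010 = 106 (signed)
Subtract via negate-and-add: invert 01101010 + 1 = 10010110 (i.e. -106).
  11000000
+ 10010110
= 01010110  (discard carry-out 1)
Result 01010110: MSB = 0 → value 86.
Both addends (after negating the subtrahend) are negative but the stored result is non-negative: signed overflow. The true value -64 − 106 = -170 lies outside [-128, 127].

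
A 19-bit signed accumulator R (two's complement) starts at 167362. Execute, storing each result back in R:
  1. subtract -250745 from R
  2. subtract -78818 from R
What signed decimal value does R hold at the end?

-27363

Start: R = 167362 = 0101000110111000010.
R = 167362 − (-250745) = 418107; wraps to -106181 = 1100110000100111011
R = -106181 − (-78818) = -27363 = 1111001010100011101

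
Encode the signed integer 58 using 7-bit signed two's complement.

0111010

58 is non-negative, so write it directly in 7 bits: 0111010.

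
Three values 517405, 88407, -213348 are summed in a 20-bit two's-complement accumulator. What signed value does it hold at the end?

517405 + 88407 = 605812 → wraps to -442764 (10010011111001110100)
-442764 + (-213348) = -656112 → wraps to 392464 (01011111110100010000)

392464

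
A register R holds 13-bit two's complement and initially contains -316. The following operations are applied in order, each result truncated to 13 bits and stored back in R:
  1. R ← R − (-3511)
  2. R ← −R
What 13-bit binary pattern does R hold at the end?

1001110000101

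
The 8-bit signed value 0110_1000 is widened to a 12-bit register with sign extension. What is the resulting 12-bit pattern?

000001101000

MSB of 01101000 is 0; replicate it into the new high bits.
0000|01101000 → 000001101000 (still 104).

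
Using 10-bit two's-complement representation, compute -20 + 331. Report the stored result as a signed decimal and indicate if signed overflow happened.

-20 → 1111101100
331 → 0101001011
  1111101100
+ 0101001011
= 0100110111  (discard carry-out 1)
Result 0100110111: MSB = 0 → value 311.
Addends have opposite signs, so signed overflow cannot occur.

311; no overflow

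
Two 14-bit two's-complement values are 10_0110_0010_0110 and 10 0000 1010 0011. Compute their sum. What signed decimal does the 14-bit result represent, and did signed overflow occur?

1737; overflow

10_0110_0010_0110 → 10011000100110 = -6618 (signed)
10 0000 1010 0011 → 10000010100011 = -8029 (signed)
  10011000100110
+ 10000010100011
= 00011011001001  (discard carry-out 1)
Result 00011011001001: MSB = 0 → value 1737.
Both addends are negative but the stored result is non-negative: signed overflow. The true value -6618 + (-8029) = -14647 lies outside [-8192, 8191].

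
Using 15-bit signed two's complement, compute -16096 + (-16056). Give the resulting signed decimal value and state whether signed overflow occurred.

616; overflow

-16096 → 100000100100000
-16056 → 100000101001000
  100000100100000
+ 100000101001000
= 000001001101000  (discard carry-out 1)
Result 000001001101000: MSB = 0 → value 616.
Both addends are negative but the stored result is non-negative: signed overflow. The true value -16096 + (-16056) = -32152 lies outside [-16384, 16383].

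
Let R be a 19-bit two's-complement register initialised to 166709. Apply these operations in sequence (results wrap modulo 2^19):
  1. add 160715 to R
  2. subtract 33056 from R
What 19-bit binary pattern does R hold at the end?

1000111110111100000

Start: R = 166709 = 0101000101100110101.
R = 166709 + 160715 = 327424; wraps to -196864 = 1001111111100000000
R = -196864 − 33056 = -229920 = 1000111110111100000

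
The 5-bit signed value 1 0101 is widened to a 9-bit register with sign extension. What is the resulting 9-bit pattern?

MSB of 10101 is 1; replicate it into the new high bits.
1111|10101 → 111110101 (still -11).

111110101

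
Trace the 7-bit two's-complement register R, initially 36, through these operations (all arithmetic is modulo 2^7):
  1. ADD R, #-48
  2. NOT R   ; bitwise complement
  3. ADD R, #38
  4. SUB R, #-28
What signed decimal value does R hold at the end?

Start: R = 36 = 0100100.
R = 36 + (-48) = -12 = 1110100
R = NOT 1110100 = 0001011 = 11
R = 11 + 38 = 49 = 0110001
R = 49 − (-28) = 77; wraps to -51 = 1001101

-51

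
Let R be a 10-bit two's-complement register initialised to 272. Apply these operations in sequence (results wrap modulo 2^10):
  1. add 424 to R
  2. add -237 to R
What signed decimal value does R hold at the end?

459

Start: R = 272 = 0100010000.
R = 272 + 424 = 696; wraps to -328 = 1010111000
R = -328 + (-237) = -565; wraps to 459 = 0111001011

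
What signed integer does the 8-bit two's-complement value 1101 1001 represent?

-39

MSB is 1, so the value is negative.
Invert: 00100110. Add 1: 00100111 = 39. So the value is −39.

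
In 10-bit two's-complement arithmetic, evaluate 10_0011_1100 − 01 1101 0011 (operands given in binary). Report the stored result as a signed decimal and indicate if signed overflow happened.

10_0011_1100 → 1000111100 = -452 (signed)
01 1101 0011 → 0111010011 = 467 (signed)
Subtract via negate-and-add: invert 0111010011 + 1 = 1000101101 (i.e. -467).
  1000111100
+ 1000101101
= 0001101001  (discard carry-out 1)
Result 0001101001: MSB = 0 → value 105.
Both addends (after negating the subtrahend) are negative but the stored result is non-negative: signed overflow. The true value -452 − 467 = -919 lies outside [-512, 511].

105; overflow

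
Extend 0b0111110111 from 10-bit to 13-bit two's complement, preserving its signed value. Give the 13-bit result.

MSB of 0111110111 is 0; replicate it into the new high bits.
000|0111110111 → 0000111110111 (still 503).

0000111110111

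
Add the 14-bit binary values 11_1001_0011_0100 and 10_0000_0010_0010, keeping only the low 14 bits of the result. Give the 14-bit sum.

  11100100110100
+ 10000000100010
= 01100101010110  (discard carry-out 1)

01100101010110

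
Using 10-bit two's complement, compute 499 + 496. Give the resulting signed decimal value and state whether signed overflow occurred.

499 → 0111110011
496 → 0111110000
  0111110011
+ 0111110000
= 1111100011
Result 1111100011: MSB = 1 → 995 − 1024 = -29.
Both addends are non-negative but the stored result is negative: signed overflow. The true value 499 + 496 = 995 lies outside [-512, 511].

-29; overflow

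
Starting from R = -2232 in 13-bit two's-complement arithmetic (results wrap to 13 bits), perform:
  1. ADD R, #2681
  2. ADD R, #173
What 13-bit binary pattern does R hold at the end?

0001001101110

Start: R = -2232 = 1011101001000.
R = -2232 + 2681 = 449 = 0000111000001
R = 449 + 173 = 622 = 0001001101110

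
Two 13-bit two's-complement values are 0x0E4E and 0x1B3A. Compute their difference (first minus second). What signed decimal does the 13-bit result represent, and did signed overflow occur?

-3308; overflow

0x0E4E = 0111001001110 = 3662 (signed)
0x1B3A = 1101100111010 = -1222 (signed)
Subtract via negate-and-add: invert 1101100111010 + 1 = 0010011000110 (i.e. 1222).
  0111001001110
+ 0010011000110
= 1001100010100
Result 1001100010100: MSB = 1 → 4884 − 8192 = -3308.
Both addends (after negating the subtrahend) are non-negative but the stored result is negative: signed overflow. The true value 3662 − (-1222) = 4884 lies outside [-4096, 4095].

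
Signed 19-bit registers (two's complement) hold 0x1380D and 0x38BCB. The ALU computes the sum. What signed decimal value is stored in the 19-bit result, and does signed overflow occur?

-212008; overflow

0x1380D = 0010011100000001101 = 79885 (signed)
0x38BCB = 0111000101111001011 = 232395 (signed)
  0010011100000001101
+ 0111000101111001011
= 1001100001111011000
Result 1001100001111011000: MSB = 1 → 312280 − 524288 = -212008.
Both addends are non-negative but the stored result is negative: signed overflow. The true value 79885 + 232395 = 312280 lies outside [-262144, 262143].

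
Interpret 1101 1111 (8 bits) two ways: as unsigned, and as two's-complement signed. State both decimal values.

Unsigned: 11011111 = 223.
Signed: MSB=1 → 223 − 256 = -33.

unsigned = 223, signed = -33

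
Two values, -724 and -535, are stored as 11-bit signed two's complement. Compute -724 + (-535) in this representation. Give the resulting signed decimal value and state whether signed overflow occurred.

-724 → 10100101100
-535 → 10111101001
  10100101100
+ 10111101001
= 01100010101  (discard carry-out 1)
Result 01100010101: MSB = 0 → value 789.
Both addends are negative but the stored result is non-negative: signed overflow. The true value -724 + (-535) = -1259 lies outside [-1024, 1023].

789; overflow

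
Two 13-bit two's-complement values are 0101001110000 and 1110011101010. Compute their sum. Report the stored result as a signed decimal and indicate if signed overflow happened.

0101001110000 = 2672 (signed)
1110011101010 = -790 (signed)
  0101001110000
+ 1110011101010
= 0011101011010  (discard carry-out 1)
Result 0011101011010: MSB = 0 → value 1882.
Addends have opposite signs, so signed overflow cannot occur.

1882; no overflow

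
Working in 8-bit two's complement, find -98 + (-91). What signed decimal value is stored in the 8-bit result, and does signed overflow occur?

67; overflow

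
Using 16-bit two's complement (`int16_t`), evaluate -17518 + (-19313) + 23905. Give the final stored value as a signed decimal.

-12926

-17518 + (-19313) = -36831 → wraps to 28705 (0111000000100001)
28705 + 23905 = 52610 → wraps to -12926 (1100110110000010)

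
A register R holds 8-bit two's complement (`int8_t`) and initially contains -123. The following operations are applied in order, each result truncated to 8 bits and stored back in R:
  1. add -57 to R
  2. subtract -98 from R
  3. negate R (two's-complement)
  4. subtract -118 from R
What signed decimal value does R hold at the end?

Start: R = -123 = 10000101.
R = -123 + (-57) = -180; wraps to 76 = 01001100
R = 76 − (-98) = 174; wraps to -82 = 10101110
R = −(-82) = 82 = 01010010
R = 82 − (-118) = 200; wraps to -56 = 11001000

-56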